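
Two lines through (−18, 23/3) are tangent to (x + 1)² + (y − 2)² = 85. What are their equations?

Let a tangent through (−18, 23/3) have slope m. Its distance from (−1, 2) must equal √85:
(17m − (−17/3))² = 85(m² + 1)
54m² + 51m − 14 = 0, so m = −7/6 or m = 2/9.
With m = −7/6: 7x + 6y = −80. With m = 2/9: 2x − 9y = −105.

7x + 6y = −80 and 2x − 9y = −105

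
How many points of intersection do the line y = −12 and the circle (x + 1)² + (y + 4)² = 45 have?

Substituting the line into the circle gives x² + 2x + 20 = 0.
Discriminant = (2)² − 4·1·(20) = −76 < 0.
No real roots: the line does not meet the circle.

0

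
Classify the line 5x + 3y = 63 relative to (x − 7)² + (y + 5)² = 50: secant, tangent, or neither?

neither

d² = (5·7 + 3·(−5) − (63))²/34 = 1849/34; r² = 50.
Since d² > r², the line lies outside the circle.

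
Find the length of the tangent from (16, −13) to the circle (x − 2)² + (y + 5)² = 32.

2√57

With centre O = (2, −5), |OP|² = 260 and r² = 32.
Power of the point: PT² = |PO|² − r² = 228, so PT = 2√57.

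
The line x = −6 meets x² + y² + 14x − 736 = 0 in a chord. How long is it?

The line gives x = −6. Substituting into the circle:
y² − 784 = 0
y = 28 or y = −28, giving (−6, 28) and (−6, −28).
Chord length = distance between (−6, 28) and (−6, −28) = √3136 = 56.

56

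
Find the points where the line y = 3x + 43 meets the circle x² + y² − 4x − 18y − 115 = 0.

From the line, y = 3x + 43. Substituting:
10x² + 200x + 960 = 0  ⟹  x² + 20x + 96 = 0
x = −8 or x = −12, giving (−8, 19) and (−12, 7).

(−12, 7) and (−8, 19)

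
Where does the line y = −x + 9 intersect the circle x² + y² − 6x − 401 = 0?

(−8, 17) and (20, −11)

Substitute y = −x + 9:
2x² − 24x − 320 = 0  ⟹  x² − 12x − 160 = 0
x = 20 or x = −8, giving (20, −11) and (−8, 17).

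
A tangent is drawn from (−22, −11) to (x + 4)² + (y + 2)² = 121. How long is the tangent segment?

Centre (−4, −2), r² = 121. |PO|² = (−18)² + (−9)² = 405.
Power of the point: PT² = |PO|² − r² = 284, so PT = 2√71.

2√71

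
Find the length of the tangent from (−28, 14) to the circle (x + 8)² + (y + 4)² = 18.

√706

The centre is (−8, −4) and r = 3√2. The square of the distance from P to the centre is 400 + 324 = 724.
By the tangent–radius right angle, tangent length = √(|PO|² − r²) = √706.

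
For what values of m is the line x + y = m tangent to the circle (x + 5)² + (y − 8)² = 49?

m = 3 ± 7√2

Tangency holds when the distance from the centre (−5, 8) to the line equals the radius 7:
|1·(−5) + 1·8 − m| / √2 = 7
|m − (3)| = 7√2.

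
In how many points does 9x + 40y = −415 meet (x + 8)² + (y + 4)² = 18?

0

Centre (−8, −4), r² = 18. Distance² from centre to line = (183)²/1681 = 33489/1681.
Since d² > r², the line lies outside the circle.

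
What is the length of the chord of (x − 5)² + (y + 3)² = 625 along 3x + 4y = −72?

From the line, y = (−72 − 3x)/4. Substituting:
25x² + 200x − 6000 = 0  ⟹  x² + 8x − 240 = 0
x = 12 or x = −20, giving (12, −27) and (−20, −3).
Chord length = distance between (12, −27) and (−20, −3) = √1600 = 40.

40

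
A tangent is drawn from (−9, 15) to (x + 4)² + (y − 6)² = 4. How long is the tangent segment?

With centre O = (−4, 6), |OP|² = 106 and r² = 4.
Power of the point: PT² = |PO|² − r² = 102, so PT = √102.

√102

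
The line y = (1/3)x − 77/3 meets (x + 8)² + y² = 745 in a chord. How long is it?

3√10

Substitute y = (−77 + x)/3:
10x² − 10x − 200 = 0  ⟹  x² − x − 20 = 0
x = 5 or x = −4, giving (5, −24) and (−4, −27).
|(5, −24) − (−4, −27)| = √((9)² + (3)²) = 3√10.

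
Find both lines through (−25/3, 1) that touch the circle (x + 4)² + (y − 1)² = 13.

Let a tangent through (−25/3, 1) have slope m. Its distance from (−4, 1) must equal √13:
[m·(13/3) − (0)]² = 13(m² + 1)
4m² − 9 = 0, so m = 3/2 or m = −3/2.
Through (−25/3, 1) these give 3x − 2y = −27 and 3x + 2y = −23.

3x − 2y = −27 and 3x + 2y = −23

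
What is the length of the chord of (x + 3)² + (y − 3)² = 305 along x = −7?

34

The line gives x = −7. Substituting into the circle:
y² − 6y − 280 = 0
y = 20 or y = −14, giving (−7, 20) and (−7, −14).
|(−7, 20) − (−7, −14)| = √((0)² + (34)²) = 34.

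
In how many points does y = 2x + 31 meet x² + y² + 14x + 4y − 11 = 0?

0

Substituting the line into the circle gives 5x² + 146x + 1074 = 0.
Discriminant = (146)² − 4·5·(1074) = −164 < 0.
No real roots: the line does not meet the circle.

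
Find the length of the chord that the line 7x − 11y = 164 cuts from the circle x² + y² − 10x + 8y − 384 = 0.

3√170

Substitute y = (−164 + 7x)/11:
170x² − 2890x − 34000 = 0  ⟹  x² − 17x − 200 = 0
x = 25 or x = −8, giving (25, 1) and (−8, −20).
Chord length = distance between (25, 1) and (−8, −20) = √1530 = 3√170.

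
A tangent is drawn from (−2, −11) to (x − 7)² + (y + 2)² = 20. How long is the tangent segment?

With centre O = (7, −2), |OP|² = 162 and r² = 20.
By the tangent–radius right angle, tangent length = √(|PO|² − r²) = √142.

√142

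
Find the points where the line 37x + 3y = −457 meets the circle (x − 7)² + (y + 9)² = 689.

(−13, 8) and (−10, −29)

Express y = (−457 − 37x)/3 and substitute into the circle:
1378x² + 31694x + 179140 = 0  ⟹  x² + 23x + 130 = 0
x = −10 or x = −13, giving (−10, −29) and (−13, 8).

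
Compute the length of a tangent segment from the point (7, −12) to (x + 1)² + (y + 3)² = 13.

2√33

The centre is (−1, −3) and r = √13. The square of the distance from P to the centre is 64 + 81 = 145.
The tangent meets the radius at right angles, so tangent² = |PO|² − r² = 145 − 13 = 132.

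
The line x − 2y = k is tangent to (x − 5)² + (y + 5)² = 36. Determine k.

For a tangent, require d(centre, line) = r = 6.
|1·5 − 2·(−5) − k| / √5 = 6
|k − (15)| = 6√5.

k = 15 ± 6√5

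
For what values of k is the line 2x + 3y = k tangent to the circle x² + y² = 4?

Tangency holds when the distance from the centre (0, 0) to the line equals the radius 2:
|2·0 + 3·0 − k| / √13 = 2
|k| = 2√13.

k = ±2√13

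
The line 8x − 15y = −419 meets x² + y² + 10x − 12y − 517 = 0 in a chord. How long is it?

34

Substitute y = (419 + 8x)/15:
289x² + 7514x − 16184 = 0  ⟹  x² + 26x − 56 = 0
x = 2 or x = −28, giving (2, 29) and (−28, 13).
Chord length = distance between (2, 29) and (−28, 13) = √1156 = 34.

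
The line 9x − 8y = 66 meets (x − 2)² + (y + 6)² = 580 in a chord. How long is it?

4√145

From the line, y = (−66 + 9x)/8. Substituting:
145x² − 580x − 36540 = 0  ⟹  x² − 4x − 252 = 0
x = 18 or x = −14, giving (18, 12) and (−14, −24).
Chord length = distance between (18, 12) and (−14, −24) = √2320 = 4√145.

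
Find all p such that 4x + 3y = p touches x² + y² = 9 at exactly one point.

The line touches the circle iff its distance from (0, 0) is 3:
|4·0 + 3·0 − p| / √25 = 3
|p| = 3·5, so p = 15 or p = −15.

p = −15 or p = 15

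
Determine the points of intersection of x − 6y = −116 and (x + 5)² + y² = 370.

(−14, 17) and (−2, 19)

Express y = (116 + x)/6 and substitute into the circle:
37x² + 592x + 1036 = 0  ⟹  x² + 16x + 28 = 0
x = −2 or x = −14, giving (−2, 19) and (−14, 17).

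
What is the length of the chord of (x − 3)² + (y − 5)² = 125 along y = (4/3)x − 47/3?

Express y = (−47 + 4x)/3 and substitute into the circle:
25x² − 550x + 2800 = 0  ⟹  x² − 22x + 112 = 0
x = 14 or x = 8, giving (14, 3) and (8, −5).
|(14, 3) − (8, −5)| = √((6)² + (8)²) = 10.

10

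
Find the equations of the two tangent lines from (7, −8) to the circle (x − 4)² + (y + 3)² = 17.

x + 4y = −25 and 4x − y = 36

Write the tangent as mx − y + (−8 − m·(7)) = 0 and set its distance from the centre to √17:
[m·(−3) − (5)]² = 17(m² + 1)
4m² − 15m − 4 = 0, so m = −1/4 or m = 4.
Through (7, −8) these give x + 4y = −25 and 4x − y = 36.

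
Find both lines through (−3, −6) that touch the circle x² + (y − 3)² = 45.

x − 2y = 9 and 2x + y = −12

Write the tangent as mx − y + (−6 − m·(−3)) = 0 and set its distance from the centre to 3√5:
(3m − (9))² = 45(m² + 1)
2m² + 3m − 2 = 0, so m = 1/2 or m = −2.
Through (−3, −6) these give x − 2y = 9 and 2x + y = −12.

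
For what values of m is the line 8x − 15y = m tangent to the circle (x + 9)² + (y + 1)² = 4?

m = −91 or m = −23

Tangency holds when the distance from the centre (−9, −1) to the line equals the radius 2:
|8·(−9) − 15·(−1) − m| / √289 = 2
|m − (−57)| = 2·17, so m = −23 or m = −91.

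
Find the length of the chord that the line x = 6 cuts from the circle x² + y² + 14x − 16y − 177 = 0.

The distance from (−7, 8) to the line is 13, and r² = 290.
Chord = 2√(r² − d²) = 2·√(121) = 22.

22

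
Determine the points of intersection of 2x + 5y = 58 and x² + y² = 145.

(−1, 12) and (9, 8)

Express y = (58 − 2x)/5 and substitute into the circle:
29x² − 232x − 261 = 0  ⟹  x² − 8x − 9 = 0
x = 9 or x = −1, giving (9, 8) and (−1, 12).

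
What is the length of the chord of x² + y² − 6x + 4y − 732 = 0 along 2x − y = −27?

Express y = 2x + 27 and substitute into the circle:
5x² + 110x + 105 = 0  ⟹  x² + 22x + 21 = 0
x = −1 or x = −21, giving (−1, 25) and (−21, −15).
|(−1, 25) − (−21, −15)| = √((20)² + (40)²) = 20√5.

20√5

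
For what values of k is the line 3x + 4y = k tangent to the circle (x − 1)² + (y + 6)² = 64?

Tangency holds when the distance from the centre (1, −6) to the line equals the radius 8:
|3·1 + 4·(−6) − k| / √25 = 8
|k − (−21)| = 8·5, so k = 19 or k = −61.

k = −61 or k = 19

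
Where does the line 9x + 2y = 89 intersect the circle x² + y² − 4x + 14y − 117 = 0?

(9, 4) and (13, −14)

From the line, y = (89 − 9x)/2. Substituting:
85x² − 1870x + 9945 = 0  ⟹  x² − 22x + 117 = 0
x = 13 or x = 9, giving (13, −14) and (9, 4).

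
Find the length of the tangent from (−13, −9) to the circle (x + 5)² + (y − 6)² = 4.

The centre is (−5, 6) and r = 2. The square of the distance from P to the centre is 64 + 225 = 289.
By the tangent–radius right angle, tangent length = √(|PO|² − r²) = √285.

√285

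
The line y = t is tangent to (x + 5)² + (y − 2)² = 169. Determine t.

t = −11 or t = 15

For a tangent, require d(centre, line) = r = 13.
|0·(−5) + 1·2 − t| / √1 = 13
|t − (2)| = 13, so t = 15 or t = −11.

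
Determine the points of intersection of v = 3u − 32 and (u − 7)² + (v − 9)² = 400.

(7, −11) and (19, 25)

From the line, v = 3u − 32. Substituting:
10u² − 260u + 1330 = 0  ⟹  u² − 26u + 133 = 0
u = 19 or u = 7, giving (19, 25) and (7, −11).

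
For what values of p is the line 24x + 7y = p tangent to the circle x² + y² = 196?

p = −350 or p = 350

For a tangent, require d(centre, line) = r = 14.
|24·0 + 7·0 − p| / √625 = 14
|p| = 14·25, so p = 350 or p = −350.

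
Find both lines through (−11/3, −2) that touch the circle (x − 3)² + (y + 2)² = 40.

Write the tangent as mx − y + (−2 − m·(−11/3)) = 0 and set its distance from the centre to 2√10:
(20/3m − (0))² = 40(m² + 1)
m² − 9 = 0, so m = 3 or m = −3.
With m = 3: 3x − y = −9. With m = −3: 3x + y = −13.

3x − y = −9 and 3x + y = −13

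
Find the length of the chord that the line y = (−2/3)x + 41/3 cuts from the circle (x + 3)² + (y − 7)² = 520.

12√13

Centre (−3, 7), r² = 520. Perpendicular distance d from centre to line = |−26| / √13 = 26/√13.
Half the chord is √(r² − d²) = √(468), so the full chord is 12√13.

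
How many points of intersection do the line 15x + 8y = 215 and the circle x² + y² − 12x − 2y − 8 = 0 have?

0

Centre (6, 1), r² = 45. Distance² from centre to line = (−117)²/289 = 13689/289.
Since d² > r², the line lies outside the circle.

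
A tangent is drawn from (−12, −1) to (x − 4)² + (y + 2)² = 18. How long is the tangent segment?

With centre O = (4, −2), |OP|² = 257 and r² = 18.
Power of the point: PT² = |PO|² − r² = 239, so PT = √239.

√239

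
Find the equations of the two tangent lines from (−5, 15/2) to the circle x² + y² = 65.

A line y − (15/2) = m(x − (−5)) is tangent when its distance from (0, 0) is √65:
(5m − (−15/2))² = 65(m² + 1)
32m² − 60m + 7 = 0, so m = 1/8 or m = 7/4.
Through (−5, 15/2) these give x − 8y = −65 and 7x − 4y = −65.

x − 8y = −65 and 7x − 4y = −65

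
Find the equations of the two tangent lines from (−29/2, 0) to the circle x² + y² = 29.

Write the tangent as mx − y + (0 − m·(−29/2)) = 0 and set its distance from the centre to √29:
(29/2m − (0))² = 29(m² + 1)
25m² − 4 = 0, so m = 2/5 or m = −2/5.
Through (−29/2, 0) these give 2x − 5y = −29 and 2x + 5y = −29.

2x − 5y = −29 and 2x + 5y = −29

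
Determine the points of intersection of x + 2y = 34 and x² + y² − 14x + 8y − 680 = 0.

(−6, 20) and (34, 0)

Express y = (34 − x)/2 and substitute into the circle:
5x² − 140x − 1020 = 0  ⟹  x² − 28x − 204 = 0
x = 34 or x = −6, giving (34, 0) and (−6, 20).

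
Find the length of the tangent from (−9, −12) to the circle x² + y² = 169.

2√14

With centre O = (0, 0), |OP|² = 225 and r² = 169.
Power of the point: PT² = |PO|² − r² = 56, so PT = 2√14.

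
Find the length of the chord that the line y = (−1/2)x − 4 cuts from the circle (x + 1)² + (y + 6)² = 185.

12√5

Centre (−1, −6), r² = 185. Perpendicular distance d from centre to line = |−5| / √5 = 5/√5.
Chord = 2√(r² − d²) = 2·√(180) = 12√5.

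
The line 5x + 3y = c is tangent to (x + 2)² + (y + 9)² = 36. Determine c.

The line touches the circle iff its distance from (−2, −9) is 6:
|5·(−2) + 3·(−9) − c| / √34 = 6
|c − (−37)| = 6√34.

c = −37 ± 6√34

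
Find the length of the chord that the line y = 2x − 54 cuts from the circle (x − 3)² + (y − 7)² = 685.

8√5

Centre (3, 7), r² = 685. Perpendicular distance d from centre to line = |−55| / √5 = 55/√5.
Half the chord is √(r² − d²) = √(80), so the full chord is 8√5.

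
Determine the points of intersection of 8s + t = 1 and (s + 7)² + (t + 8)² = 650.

Substitute t = −8s + 1:
65s² − 130s − 520 = 0  ⟹  s² − 2s − 8 = 0
s = 4 or s = −2, giving (4, −31) and (−2, 17).

(−2, 17) and (4, −31)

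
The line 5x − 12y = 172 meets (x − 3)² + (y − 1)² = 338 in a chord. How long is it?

26

Centre (3, 1), r² = 338. Perpendicular distance d from centre to line = |−169| / √169 = 169/√169.
Half the chord is √(r² − d²) = √(169), so the full chord is 26.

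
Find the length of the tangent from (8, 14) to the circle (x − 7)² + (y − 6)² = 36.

√29

With centre O = (7, 6), |OP|² = 65 and r² = 36.
By the tangent–radius right angle, tangent length = √(|PO|² − r²) = √29.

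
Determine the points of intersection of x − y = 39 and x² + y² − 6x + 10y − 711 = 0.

(7, −32) and (30, −9)

Express y = x − 39 and substitute into the circle:
2x² − 74x + 420 = 0  ⟹  x² − 37x + 210 = 0
x = 30 or x = 7, giving (30, −9) and (7, −32).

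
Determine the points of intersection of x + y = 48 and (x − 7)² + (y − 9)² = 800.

(11, 37) and (35, 13)

Substitute y = −x + 48:
2x² − 92x + 770 = 0  ⟹  x² − 46x + 385 = 0
x = 35 or x = 11, giving (35, 13) and (11, 37).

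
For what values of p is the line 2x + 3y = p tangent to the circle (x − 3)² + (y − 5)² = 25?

p = 21 ± 5√13

Tangency holds when the distance from the centre (3, 5) to the line equals the radius 5:
|2·3 + 3·5 − p| / √13 = 5
|p − (21)| = 5√13.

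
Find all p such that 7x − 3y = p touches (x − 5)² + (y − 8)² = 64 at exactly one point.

Tangency holds when the distance from the centre (5, 8) to the line equals the radius 8:
|7·5 − 3·8 − p| / √58 = 8
|p − (11)| = 8√58.

p = 11 ± 8√58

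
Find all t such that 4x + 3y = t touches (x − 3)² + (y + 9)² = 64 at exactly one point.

The line touches the circle iff its distance from (3, −9) is 8:
|4·3 + 3·(−9) − t| / √25 = 8
|t − (−15)| = 8·5, so t = 25 or t = −55.

t = −55 or t = 25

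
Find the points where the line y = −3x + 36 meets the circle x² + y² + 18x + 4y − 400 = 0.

Express y = −3x + 36 and substitute into the circle:
10x² − 210x + 1040 = 0  ⟹  x² − 21x + 104 = 0
x = 13 or x = 8, giving (13, −3) and (8, 12).

(8, 12) and (13, −3)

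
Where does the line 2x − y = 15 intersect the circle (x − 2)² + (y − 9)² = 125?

Express y = 2x − 15 and substitute into the circle:
5x² − 100x + 455 = 0  ⟹  x² − 20x + 91 = 0
x = 13 or x = 7, giving (13, 11) and (7, −1).

(7, −1) and (13, 11)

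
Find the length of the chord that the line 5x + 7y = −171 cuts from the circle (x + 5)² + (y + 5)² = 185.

Express y = (−171 − 5x)/7 and substitute into the circle:
74x² + 1850x + 10656 = 0  ⟹  x² + 25x + 144 = 0
x = −9 or x = −16, giving (−9, −18) and (−16, −13).
Chord length = distance between (−9, −18) and (−16, −13) = √74 = √74.

√74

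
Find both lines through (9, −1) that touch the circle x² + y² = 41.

5x + 4y = 41 and 4x − 5y = 41

Write the tangent as mx − y + (−1 − m·(9)) = 0 and set its distance from the centre to √41:
[m·(−9) − (1)]² = 41(m² + 1)
20m² + 9m − 20 = 0, so m = −5/4 or m = 4/5.
Through (9, −1) these give 5x + 4y = 41 and 4x − 5y = 41.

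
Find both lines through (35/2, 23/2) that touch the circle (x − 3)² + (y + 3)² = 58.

7x − 3y = 88 and 3x − 7y = −28

Let a tangent through (35/2, 23/2) have slope m. Its distance from (3, −3) must equal √58:
[m·(−29/2) − (−29/2)]² = 58(m² + 1)
21m² − 58m + 21 = 0, so m = 7/3 or m = 3/7.
Through (35/2, 23/2) these give 7x − 3y = 88 and 3x − 7y = −28.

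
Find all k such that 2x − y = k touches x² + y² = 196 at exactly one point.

k = ±14√5

Tangency holds when the distance from the centre (0, 0) to the line equals the radius 14:
|2·0 − 1·0 − k| / √5 = 14
|k| = 14√5.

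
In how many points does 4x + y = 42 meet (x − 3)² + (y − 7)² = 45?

2

Substituting the line into the circle gives 17x² − 286x + 1189 = 0.
Δ = 81796 − 80852 = 944.
Two real roots: the line is a secant.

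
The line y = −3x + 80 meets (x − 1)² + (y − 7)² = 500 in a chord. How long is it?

2√10

From the line, y = −3x + 80. Substituting:
10x² − 440x + 4830 = 0  ⟹  x² − 44x + 483 = 0
x = 23 or x = 21, giving (23, 11) and (21, 17).
Chord length = distance between (23, 11) and (21, 17) = √40 = 2√10.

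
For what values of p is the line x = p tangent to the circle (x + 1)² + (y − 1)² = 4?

The line touches the circle iff its distance from (−1, 1) is 2:
|1·(−1) + 0·1 − p| / √1 = 2
|p − (−1)| = 2, so p = 1 or p = −3.

p = −3 or p = 1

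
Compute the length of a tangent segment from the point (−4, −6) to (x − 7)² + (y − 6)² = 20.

The centre is (7, 6) and r = 2√5. The square of the distance from P to the centre is 121 + 144 = 265.
By the tangent–radius right angle, tangent length = √(|PO|² − r²) = √245 = 7√5.

7√5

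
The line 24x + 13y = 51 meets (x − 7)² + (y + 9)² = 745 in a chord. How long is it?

2√745

Express y = (51 − 24x)/13 and substitute into the circle:
745x² − 10430x − 89400 = 0  ⟹  x² − 14x − 120 = 0
x = 20 or x = −6, giving (20, −33) and (−6, 15).
|(20, −33) − (−6, 15)| = √((26)² + (−48)²) = 2√745.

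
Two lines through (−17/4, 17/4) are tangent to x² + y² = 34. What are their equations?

Write the tangent as mx − y + (17/4 − m·(−17/4)) = 0 and set its distance from the centre to √34:
[m·(17/4) − (−17/4)]² = 34(m² + 1)
15m² − 34m + 15 = 0, so m = 3/5 or m = 5/3.
With m = 3/5: 3x − 5y = −34. With m = 5/3: 5x − 3y = −34.

3x − 5y = −34 and 5x − 3y = −34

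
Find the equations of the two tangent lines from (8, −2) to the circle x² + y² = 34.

5x + 3y = 34 and 3x − 5y = 34

A line y − (−2) = m(x − (8)) is tangent when its distance from (0, 0) is √34:
[m·(−8) − (2)]² = 34(m² + 1)
15m² + 16m − 15 = 0, so m = −5/3 or m = 3/5.
Through (8, −2) these give 5x + 3y = 34 and 3x − 5y = 34.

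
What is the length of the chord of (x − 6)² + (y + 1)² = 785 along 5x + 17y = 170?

3√314

Centre (6, −1), r² = 785. Perpendicular distance d from centre to line = |−157| / √314 = 157/√314.
Half the chord is √(r² − d²) = √(1413/2), so the full chord is 3√314.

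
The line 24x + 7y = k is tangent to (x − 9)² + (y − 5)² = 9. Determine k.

k = 176 or k = 326

Tangency holds when the distance from the centre (9, 5) to the line equals the radius 3:
|24·9 + 7·5 − k| / √625 = 3
|k − (251)| = 3·25, so k = 326 or k = 176.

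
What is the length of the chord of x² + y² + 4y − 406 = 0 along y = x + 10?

26√2

Centre (0, −2), r² = 410. Perpendicular distance d from centre to line = |12| / √2 = 12/√2.
Half the chord is √(r² − d²) = √(338), so the full chord is 26√2.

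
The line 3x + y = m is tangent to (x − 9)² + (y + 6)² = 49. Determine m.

Tangency holds when the distance from the centre (9, −6) to the line equals the radius 7:
|3·9 + 1·(−6) − m| / √10 = 7
|m − (21)| = 7√10.

m = 21 ± 7√10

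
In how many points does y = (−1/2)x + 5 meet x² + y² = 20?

d² = (1·0 + 2·0 − (10))²/5 = 20; r² = 20.
Since d² = r², the line is tangent.

1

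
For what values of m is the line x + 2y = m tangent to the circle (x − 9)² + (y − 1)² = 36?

m = 11 ± 6√5

Tangency holds when the distance from the centre (9, 1) to the line equals the radius 6:
|1·9 + 2·1 − m| / √5 = 6
|m − (11)| = 6√5.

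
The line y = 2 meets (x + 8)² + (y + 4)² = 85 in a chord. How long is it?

14

From the line, y = 2. Substituting:
x² + 16x + 15 = 0
x = −1 or x = −15, giving (−1, 2) and (−15, 2).
|(−1, 2) − (−15, 2)| = √((14)² + (0)²) = 14.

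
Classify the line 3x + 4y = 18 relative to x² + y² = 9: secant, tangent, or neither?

Substituting the line into the circle gives 25x² − 108x + 180 = 0.
Δ = 11664 − 18000 = −6336.
No real roots: the line does not meet the circle.

neither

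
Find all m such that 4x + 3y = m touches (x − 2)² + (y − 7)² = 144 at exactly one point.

For a tangent, require d(centre, line) = r = 12.
|4·2 + 3·7 − m| / √25 = 12
|m − (29)| = 12·5, so m = 89 or m = −31.

m = −31 or m = 89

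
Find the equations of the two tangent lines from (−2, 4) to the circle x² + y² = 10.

3x − y = −10 and x + 3y = 10

Write the tangent as mx − y + (4 − m·(−2)) = 0 and set its distance from the centre to √10:
[m·(2) − (−4)]² = 10(m² + 1)
3m² − 8m − 3 = 0, so m = 3 or m = −1/3.
Through (−2, 4) these give 3x − y = −10 and x + 3y = 10.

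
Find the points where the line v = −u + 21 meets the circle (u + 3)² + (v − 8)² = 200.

(−1, 22) and (11, 10)

Express v = −u + 21 and substitute into the circle:
2u² − 20u − 22 = 0  ⟹  u² − 10u − 11 = 0
u = 11 or u = −1, giving (11, 10) and (−1, 22).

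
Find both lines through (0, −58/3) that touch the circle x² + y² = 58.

A line y − (−58/3) = m(x − (0)) is tangent when its distance from (0, 0) is √58:
[m·(0) − (58/3)]² = 58(m² + 1)
9m² − 49 = 0, so m = 7/3 or m = −7/3.
With m = 7/3: 7x − 3y = 58. With m = −7/3: 7x + 3y = −58.

7x − 3y = 58 and 7x + 3y = −58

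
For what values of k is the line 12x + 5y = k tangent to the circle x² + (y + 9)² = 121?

k = −188 or k = 98

For a tangent, require d(centre, line) = r = 11.
|12·0 + 5·(−9) − k| / √169 = 11
|k − (−45)| = 11·13, so k = 98 or k = −188.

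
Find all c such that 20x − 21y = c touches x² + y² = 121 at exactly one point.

c = −319 or c = 319

For a tangent, require d(centre, line) = r = 11.
|20·0 − 21·0 − c| / √841 = 11
|c| = 11·29, so c = 319 or c = −319.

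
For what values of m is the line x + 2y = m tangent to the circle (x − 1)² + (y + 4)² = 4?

For a tangent, require d(centre, line) = r = 2.
|1·1 + 2·(−4) − m| / √5 = 2
|m − (−7)| = 2√5.

m = −7 ± 2√5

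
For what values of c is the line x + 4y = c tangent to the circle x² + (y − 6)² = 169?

The line touches the circle iff its distance from (0, 6) is 13:
|1·0 + 4·6 − c| / √17 = 13
|c − (24)| = 13√17.

c = 24 ± 13√17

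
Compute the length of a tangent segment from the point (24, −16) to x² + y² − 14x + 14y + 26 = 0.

√298

Centre (7, −7), r² = 72. |PO|² = (17)² + (−9)² = 370.
Power of the point: PT² = |PO|² − r² = 298, so PT = √298.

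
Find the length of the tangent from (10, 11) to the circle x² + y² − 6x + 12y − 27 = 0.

√266

The centre is (3, −6) and r = 6√2. The square of the distance from P to the centre is 49 + 289 = 338.
By the tangent–radius right angle, tangent length = √(|PO|² − r²) = √266.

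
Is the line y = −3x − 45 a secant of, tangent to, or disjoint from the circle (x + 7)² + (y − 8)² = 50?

d² = (3·(−7) + 1·8 − (−45))²/10 = 512/5; r² = 50.
Since d² > r², the line lies outside the circle.

disjoint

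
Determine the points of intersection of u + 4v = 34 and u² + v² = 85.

From the line, v = (34 − u)/4. Substituting:
17u² − 68u − 204 = 0  ⟹  u² − 4u − 12 = 0
u = 6 or u = −2, giving (6, 7) and (−2, 9).

(−2, 9) and (6, 7)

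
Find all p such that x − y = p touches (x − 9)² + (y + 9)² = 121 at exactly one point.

For a tangent, require d(centre, line) = r = 11.
|1·9 − 1·(−9) − p| / √2 = 11
|p − (18)| = 11√2.

p = 18 ± 11√2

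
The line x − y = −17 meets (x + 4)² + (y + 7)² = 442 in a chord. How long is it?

Substitute y = x + 17:
2x² + 56x + 150 = 0  ⟹  x² + 28x + 75 = 0
x = −3 or x = −25, giving (−3, 14) and (−25, −8).
|(−3, 14) − (−25, −8)| = √((22)² + (22)²) = 22√2.

22√2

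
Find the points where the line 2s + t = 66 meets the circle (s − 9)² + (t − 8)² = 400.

(21, 24) and (29, 8)

Express t = −2s + 66 and substitute into the circle:
5s² − 250s + 3045 = 0  ⟹  s² − 50s + 609 = 0
s = 29 or s = 21, giving (29, 8) and (21, 24).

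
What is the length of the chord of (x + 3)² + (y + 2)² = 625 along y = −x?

Express y = −x and substitute into the circle:
2x² + 2x − 612 = 0  ⟹  x² + x − 306 = 0
x = 17 or x = −18, giving (17, −17) and (−18, 18).
Chord length = distance between (17, −17) and (−18, 18) = √2450 = 35√2.

35√2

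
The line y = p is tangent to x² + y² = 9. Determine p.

p = −3 or p = 3

The line touches the circle iff its distance from (0, 0) is 3:
|0·0 + 1·0 − p| / √1 = 3
|p| = 3, so p = 3 or p = −3.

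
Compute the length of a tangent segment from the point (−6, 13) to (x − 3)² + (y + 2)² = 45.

3√29

With centre O = (3, −2), |OP|² = 306 and r² = 45.
The tangent meets the radius at right angles, so tangent² = |PO|² − r² = 306 − 45 = 261.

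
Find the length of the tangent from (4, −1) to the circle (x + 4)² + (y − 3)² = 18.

√62

With centre O = (−4, 3), |OP|² = 80 and r² = 18.
By the tangent–radius right angle, tangent length = √(|PO|² − r²) = √62.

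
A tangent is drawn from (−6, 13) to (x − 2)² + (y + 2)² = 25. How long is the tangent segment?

2√66

With centre O = (2, −2), |OP|² = 289 and r² = 25.
By the tangent–radius right angle, tangent length = √(|PO|² − r²) = √264 = 2√66.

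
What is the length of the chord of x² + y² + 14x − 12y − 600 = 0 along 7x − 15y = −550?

Centre (−7, 6), r² = 685. Perpendicular distance d from centre to line = |411| / √274 = 411/√274.
Half the chord is √(r² − d²) = √(137/2), so the full chord is √274.

√274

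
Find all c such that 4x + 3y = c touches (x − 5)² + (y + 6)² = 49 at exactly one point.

c = −33 or c = 37

The line touches the circle iff its distance from (5, −6) is 7:
|4·5 + 3·(−6) − c| / √25 = 7
|c − (2)| = 7·5, so c = 37 or c = −33.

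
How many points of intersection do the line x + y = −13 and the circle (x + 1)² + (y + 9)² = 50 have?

d² = (1·(−1) + 1·(−9) − (−13))²/2 = 9/2; r² = 50.
Since d² < r², the line cuts the circle twice.

2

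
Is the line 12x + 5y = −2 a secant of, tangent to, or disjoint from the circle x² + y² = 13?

Centre (0, 0), r² = 13. Distance² from centre to line = (2)²/169 = 4/169.
Since d² < r², the line cuts the circle twice.

secant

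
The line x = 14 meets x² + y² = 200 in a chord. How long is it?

4

The distance from (0, 0) to the line is 14, and r² = 200.
Half the chord is √(r² − d²) = √(4), so the full chord is 4.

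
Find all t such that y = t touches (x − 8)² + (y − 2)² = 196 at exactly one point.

t = −12 or t = 16

Tangency holds when the distance from the centre (8, 2) to the line equals the radius 14:
|0·8 + 1·2 − t| / √1 = 14
|t − (2)| = 14, so t = 16 or t = −12.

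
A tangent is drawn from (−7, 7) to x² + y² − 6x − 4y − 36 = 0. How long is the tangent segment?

Centre (3, 2), r² = 49. |PO|² = (−10)² + (5)² = 125.
By the tangent–radius right angle, tangent length = √(|PO|² − r²) = √76 = 2√19.

2√19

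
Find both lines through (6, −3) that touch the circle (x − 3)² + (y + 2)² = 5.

x − 2y = 12 and 2x + y = 9

A line y − (−3) = m(x − (6)) is tangent when its distance from (3, −2) is √5:
(−3m − (1))² = 5(m² + 1)
2m² + 3m − 2 = 0, so m = 1/2 or m = −2.
With m = 1/2: x − 2y = 12. With m = −2: 2x + y = 9.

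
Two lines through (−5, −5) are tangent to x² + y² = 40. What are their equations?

Let a tangent through (−5, −5) have slope m. Its distance from (0, 0) must equal 2√10:
(5m − (5))² = 40(m² + 1)
3m² + 10m + 3 = 0, so m = −1/3 or m = −3.
Through (−5, −5) these give x + 3y = −20 and 3x + y = −20.

x + 3y = −20 and 3x + y = −20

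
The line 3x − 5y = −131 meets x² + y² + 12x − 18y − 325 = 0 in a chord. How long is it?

6√34

From the line, y = (131 + 3x)/5. Substituting:
34x² + 816x − 2754 = 0  ⟹  x² + 24x − 81 = 0
x = 3 or x = −27, giving (3, 28) and (−27, 10).
Chord length = distance between (3, 28) and (−27, 10) = √1224 = 6√34.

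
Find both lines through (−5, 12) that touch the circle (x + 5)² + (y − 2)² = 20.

2x − y = −22 and 2x + y = 2

A line y − (12) = m(x − (−5)) is tangent when its distance from (−5, 2) is 2√5:
(0m − (−10))² = 20(m² + 1)
m² − 4 = 0, so m = 2 or m = −2.
Through (−5, 12) these give 2x − y = −22 and 2x + y = 2.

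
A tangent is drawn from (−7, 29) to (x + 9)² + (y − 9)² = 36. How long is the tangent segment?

Centre (−9, 9), r² = 36. |PO|² = (2)² + (20)² = 404.
By the tangent–radius right angle, tangent length = √(|PO|² − r²) = √368 = 4√23.

4√23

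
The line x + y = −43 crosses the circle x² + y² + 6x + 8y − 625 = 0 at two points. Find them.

From the line, y = −x − 43. Substituting:
2x² + 84x + 880 = 0  ⟹  x² + 42x + 440 = 0
x = −20 or x = −22, giving (−20, −23) and (−22, −21).

(−22, −21) and (−20, −23)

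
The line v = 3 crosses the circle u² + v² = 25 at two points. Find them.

(−4, 3) and (4, 3)

From the line, v = 3. Substituting:
u² − 16 = 0
u = 4 or u = −4, giving (4, 3) and (−4, 3).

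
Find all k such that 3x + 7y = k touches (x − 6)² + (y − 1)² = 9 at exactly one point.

The line touches the circle iff its distance from (6, 1) is 3:
|3·6 + 7·1 − k| / √58 = 3
|k − (25)| = 3√58.

k = 25 ± 3√58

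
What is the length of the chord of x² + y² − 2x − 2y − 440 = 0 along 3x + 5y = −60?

6√34

Substitute y = (−60 − 3x)/5:
34x² + 340x − 6800 = 0  ⟹  x² + 10x − 200 = 0
x = 10 or x = −20, giving (10, −18) and (−20, 0).
Chord length = distance between (10, −18) and (−20, 0) = √1224 = 6√34.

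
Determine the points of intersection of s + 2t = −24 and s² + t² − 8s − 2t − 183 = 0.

Substitute t = (−24 − s)/2:
5s² + 20s − 60 = 0  ⟹  s² + 4s − 12 = 0
s = 2 or s = −6, giving (2, −13) and (−6, −9).

(−6, −9) and (2, −13)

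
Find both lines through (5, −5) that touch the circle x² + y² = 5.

Let a tangent through (5, −5) have slope m. Its distance from (0, 0) must equal √5:
[m·(−5) − (5)]² = 5(m² + 1)
2m² + 5m + 2 = 0, so m = −1/2 or m = −2.
Through (5, −5) these give x + 2y = −5 and 2x + y = 5.

x + 2y = −5 and 2x + y = 5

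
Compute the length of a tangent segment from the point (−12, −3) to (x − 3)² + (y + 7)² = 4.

√237

The centre is (3, −7) and r = 2. The square of the distance from P to the centre is 225 + 16 = 241.
The tangent meets the radius at right angles, so tangent² = |PO|² − r² = 241 − 4 = 237.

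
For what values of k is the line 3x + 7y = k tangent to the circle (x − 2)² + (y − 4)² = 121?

For a tangent, require d(centre, line) = r = 11.
|3·2 + 7·4 − k| / √58 = 11
|k − (34)| = 11√58.

k = 34 ± 11√58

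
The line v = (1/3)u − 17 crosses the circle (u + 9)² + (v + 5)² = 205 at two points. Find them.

Substitute v = (−51 + u)/3:
10u² + 90u + 180 = 0  ⟹  u² + 9u + 18 = 0
u = −3 or u = −6, giving (−3, −18) and (−6, −19).

(−6, −19) and (−3, −18)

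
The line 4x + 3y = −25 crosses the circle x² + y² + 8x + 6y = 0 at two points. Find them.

(−7, 1) and (−1, −7)

From the line, y = (−25 − 4x)/3. Substituting:
25x² + 200x + 175 = 0  ⟹  x² + 8x + 7 = 0
x = −1 or x = −7, giving (−1, −7) and (−7, 1).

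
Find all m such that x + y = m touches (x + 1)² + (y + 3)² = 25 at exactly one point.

m = −4 ± 5√2

The line touches the circle iff its distance from (−1, −3) is 5:
|1·(−1) + 1·(−3) − m| / √2 = 5
|m − (−4)| = 5√2.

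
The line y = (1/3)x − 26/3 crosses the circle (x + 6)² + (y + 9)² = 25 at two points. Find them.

Express y = (−26 + x)/3 and substitute into the circle:
10x² + 110x + 100 = 0  ⟹  x² + 11x + 10 = 0
x = −1 or x = −10, giving (−1, −9) and (−10, −12).

(−10, −12) and (−1, −9)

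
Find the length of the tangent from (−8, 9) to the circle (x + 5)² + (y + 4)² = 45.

√133

Centre (−5, −4), r² = 45. |PO|² = (−3)² + (13)² = 178.
Power of the point: PT² = |PO|² − r² = 133, so PT = √133.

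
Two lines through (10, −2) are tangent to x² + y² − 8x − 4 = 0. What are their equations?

2x + y = 18 and x − 2y = 14

Let a tangent through (10, −2) have slope m. Its distance from (4, 0) must equal 2√5:
[m·(−6) − (2)]² = 20(m² + 1)
2m² + 3m − 2 = 0, so m = −2 or m = 1/2.
Through (10, −2) these give 2x + y = 18 and x − 2y = 14.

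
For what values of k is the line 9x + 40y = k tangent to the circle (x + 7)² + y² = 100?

k = −473 or k = 347

The line touches the circle iff its distance from (−7, 0) is 10:
|9·(−7) + 40·0 − k| / √1681 = 10
|k − (−63)| = 10·41, so k = 347 or k = −473.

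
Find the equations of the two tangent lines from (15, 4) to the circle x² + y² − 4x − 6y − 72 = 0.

Write the tangent as mx − y + (4 − m·(15)) = 0 and set its distance from the centre to √85:
(−13m − (−1))² = 85(m² + 1)
42m² − 13m − 42 = 0, so m = −6/7 or m = 7/6.
With m = −6/7: 6x + 7y = 118. With m = 7/6: 7x − 6y = 81.

6x + 7y = 118 and 7x − 6y = 81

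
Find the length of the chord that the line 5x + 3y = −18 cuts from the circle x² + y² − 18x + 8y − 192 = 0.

Centre (9, −4), r² = 289. Perpendicular distance d from centre to line = |51| / √34 = 51/√34.
Chord = 2√(r² − d²) = 2·√(425/2) = 5√34.

5√34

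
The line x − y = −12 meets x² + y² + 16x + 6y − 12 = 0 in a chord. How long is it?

Centre (−8, −3), r² = 85. Perpendicular distance d from centre to line = |7| / √2 = 7/√2.
Chord = 2√(r² − d²) = 2·√(121/2) = 11√2.

11√2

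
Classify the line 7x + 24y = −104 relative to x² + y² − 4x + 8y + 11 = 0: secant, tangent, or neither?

secant

Substituting the line into the circle gives 625x² − 2192x − 2816 = 0.
Δ = 4804864 − (−7040000) = 11844864.
Two real roots: the line is a secant.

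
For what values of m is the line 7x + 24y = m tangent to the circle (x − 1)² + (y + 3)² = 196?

m = −415 or m = 285

Tangency holds when the distance from the centre (1, −3) to the line equals the radius 14:
|7·1 + 24·(−3) − m| / √625 = 14
|m − (−65)| = 14·25, so m = 285 or m = −415.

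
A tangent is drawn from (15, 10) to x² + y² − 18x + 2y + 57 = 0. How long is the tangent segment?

2√33

With centre O = (9, −1), |OP|² = 157 and r² = 25.
By the tangent–radius right angle, tangent length = √(|PO|² − r²) = √132 = 2√33.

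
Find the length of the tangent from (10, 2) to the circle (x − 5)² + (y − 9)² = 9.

√65

The centre is (5, 9) and r = 3. The square of the distance from P to the centre is 25 + 49 = 74.
By the tangent–radius right angle, tangent length = √(|PO|² − r²) = √65.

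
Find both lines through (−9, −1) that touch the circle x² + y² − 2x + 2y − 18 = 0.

x − 2y = −7 and x + 2y = −11

Let a tangent through (−9, −1) have slope m. Its distance from (1, −1) must equal 2√5:
[m·(10) − (0)]² = 20(m² + 1)
4m² − 1 = 0, so m = 1/2 or m = −1/2.
Through (−9, −1) these give x − 2y = −7 and x + 2y = −11.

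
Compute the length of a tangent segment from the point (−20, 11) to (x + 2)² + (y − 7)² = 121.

The centre is (−2, 7) and r = 11. The square of the distance from P to the centre is 324 + 16 = 340.
The tangent meets the radius at right angles, so tangent² = |PO|² − r² = 340 − 121 = 219.

√219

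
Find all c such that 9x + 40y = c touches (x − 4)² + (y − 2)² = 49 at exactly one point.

c = −171 or c = 403

Tangency holds when the distance from the centre (4, 2) to the line equals the radius 7:
|9·4 + 40·2 − c| / √1681 = 7
|c − (116)| = 7·41, so c = 403 or c = −171.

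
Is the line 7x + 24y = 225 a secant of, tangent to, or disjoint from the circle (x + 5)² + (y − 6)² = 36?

secant

Substituting the line into the circle gives 625x² + 4626x + 225 = 0.
Discriminant = (4626)² − 4·625·(225) = 20837376 > 0.
Two real roots: the line is a secant.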